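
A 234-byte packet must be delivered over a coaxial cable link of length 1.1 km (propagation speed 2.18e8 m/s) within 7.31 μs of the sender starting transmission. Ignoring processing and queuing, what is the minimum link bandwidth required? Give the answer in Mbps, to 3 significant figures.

827 Mbps

L = 1872 bits.
Propagation delay = 1100 / 2.18e+08 = 5.04587 μs.
Transmission budget = 7.31 − 5.04587 = 2.26413 μs.
R ≥ L / t_tx = 1872 bits / 2.26413e-06 s = 827 Mbps.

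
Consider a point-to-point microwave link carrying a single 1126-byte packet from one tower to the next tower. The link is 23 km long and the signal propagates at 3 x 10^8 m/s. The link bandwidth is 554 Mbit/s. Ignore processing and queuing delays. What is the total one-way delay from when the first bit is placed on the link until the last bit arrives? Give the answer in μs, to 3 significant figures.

92.9 μs

L = 1126 × 8 = 9008 bits.
Transmission delay = L/R = 9008 / 554000000 = 16.2599 μs.
Propagation delay = d/s = 23000 m / 300000000 m/s = 76.6667 μs.
Total = 92.9 μs.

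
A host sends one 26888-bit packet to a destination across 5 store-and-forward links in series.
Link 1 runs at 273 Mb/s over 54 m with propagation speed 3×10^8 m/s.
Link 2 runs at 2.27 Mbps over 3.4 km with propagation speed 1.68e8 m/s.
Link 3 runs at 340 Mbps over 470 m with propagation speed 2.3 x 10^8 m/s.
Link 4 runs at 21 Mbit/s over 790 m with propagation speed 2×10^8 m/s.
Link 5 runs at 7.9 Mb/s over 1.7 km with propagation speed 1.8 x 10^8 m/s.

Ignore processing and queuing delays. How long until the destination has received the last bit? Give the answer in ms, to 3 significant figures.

16.7 ms

Transmission delays (L/R per hop): 0.0984908, 11.8449, 0.0790824, 1.28038, 3.40354 ms; sum = 16.7064 ms.
Propagation delays (d/s per hop): 0.00018, 0.0202381, 0.00204348, 0.00395, 0.00944444 ms; sum = 0.035856 ms.
End-to-end = 16.7 ms.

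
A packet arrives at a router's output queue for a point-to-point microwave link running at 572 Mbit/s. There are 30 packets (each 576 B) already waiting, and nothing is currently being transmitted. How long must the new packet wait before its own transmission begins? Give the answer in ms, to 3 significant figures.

0.242 ms

Each queued packet: L/R = 4608/572000000 = 0.00805594 ms.
30 queued → 0.241678 ms.
Queuing delay = 0.242 ms.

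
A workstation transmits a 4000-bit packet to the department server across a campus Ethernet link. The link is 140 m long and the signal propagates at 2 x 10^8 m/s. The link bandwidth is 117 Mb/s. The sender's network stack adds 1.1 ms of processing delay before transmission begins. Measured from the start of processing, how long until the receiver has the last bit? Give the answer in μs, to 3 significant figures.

Transmission delay = L/R = 4000 / 117000000 = 34.188 μs.
Propagation delay = d/s = 140 m / 200000000 m/s = 0.7 μs.
Plus processing delay 1.1 ms = 1100 μs.
Total = 1130 μs.

1130 μs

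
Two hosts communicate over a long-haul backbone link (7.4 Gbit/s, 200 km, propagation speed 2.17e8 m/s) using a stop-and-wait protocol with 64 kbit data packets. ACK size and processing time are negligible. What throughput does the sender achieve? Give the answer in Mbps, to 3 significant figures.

34.6 Mbps

t_tx = L/R = 64000/7400000000 = 8.64865e-06 s.
t_prop = 200000/217000000 = 0.000921659 s; RTT = 0.00184332 s.
Cycle = t_tx + RTT = 0.00185197 s.
Throughput = L / cycle = 64000 / 0.00185197 = 34.6 Mbps.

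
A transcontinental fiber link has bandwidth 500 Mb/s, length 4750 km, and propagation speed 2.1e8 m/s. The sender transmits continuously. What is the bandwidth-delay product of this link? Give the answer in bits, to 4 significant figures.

Propagation delay = 4750000 / 210000000 = 0.022619 s.
BDP = R × t_prop = 500000000 × 0.022619 = 11309500 bits.

11310000 bits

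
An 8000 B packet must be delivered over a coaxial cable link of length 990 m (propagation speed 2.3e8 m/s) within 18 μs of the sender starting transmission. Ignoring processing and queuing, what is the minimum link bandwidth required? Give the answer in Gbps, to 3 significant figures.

4.67 Gbps

L = 64000 bits.
Propagation delay = 990 / 2.3e+08 = 4.30435 μs.
Transmission budget = 18 − 4.30435 = 13.6957 μs.
R ≥ L / t_tx = 64000 bits / 1.36957e-05 s = 4.67 Gbps.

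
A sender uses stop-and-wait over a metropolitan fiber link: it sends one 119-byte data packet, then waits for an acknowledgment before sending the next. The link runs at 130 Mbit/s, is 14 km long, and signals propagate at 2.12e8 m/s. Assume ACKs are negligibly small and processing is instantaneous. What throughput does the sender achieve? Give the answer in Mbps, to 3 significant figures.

6.83 Mbps

t_tx = L/R = 952/130000000 = 7.32308e-06 s.
t_prop = 14000/212000000 = 6.60377e-05 s; RTT = 0.000132075 s.
Cycle = t_tx + RTT = 0.000139399 s.
Throughput = L / cycle = 952 / 0.000139399 = 6.83 Mbps.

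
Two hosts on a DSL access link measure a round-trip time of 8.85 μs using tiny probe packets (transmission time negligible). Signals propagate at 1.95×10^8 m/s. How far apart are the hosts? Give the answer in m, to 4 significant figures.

862.9 m

One-way propagation = RTT/2 = 4.425 μs.
d = s × t = 195000000 × 4.425e-06 = 862.9 m.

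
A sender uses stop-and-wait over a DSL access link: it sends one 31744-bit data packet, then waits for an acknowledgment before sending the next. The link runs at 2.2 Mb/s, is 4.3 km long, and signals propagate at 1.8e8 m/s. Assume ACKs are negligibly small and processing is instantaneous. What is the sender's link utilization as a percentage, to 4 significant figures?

99.67 %

t_tx = L/R = 31744/2200000 = 0.0144291 s.
t_prop = 4300/180000000 = 2.38889e-05 s; RTT = 4.77778e-05 s.
Cycle = t_tx + RTT = 0.0144769 s.
Utilization = t_tx / cycle = 0.0144291/0.0144769 = 99.67 %.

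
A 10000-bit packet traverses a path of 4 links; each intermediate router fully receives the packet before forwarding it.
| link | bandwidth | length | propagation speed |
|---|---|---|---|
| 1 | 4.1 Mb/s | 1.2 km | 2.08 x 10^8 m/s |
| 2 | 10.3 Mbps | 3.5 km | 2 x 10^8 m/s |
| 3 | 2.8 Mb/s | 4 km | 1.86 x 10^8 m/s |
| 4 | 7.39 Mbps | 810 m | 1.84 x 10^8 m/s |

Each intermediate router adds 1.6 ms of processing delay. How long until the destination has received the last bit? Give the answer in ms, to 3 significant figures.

13.2 ms

Transmission delays (L/R per hop): 2.43902, 0.970874, 3.57143, 1.35318 ms; sum = 8.33451 ms.
Propagation delays (d/s per hop): 0.00576923, 0.0175, 0.0215054, 0.00440217 ms; sum = 0.0491768 ms.
Processing at 3 router(s): 3 × 1.6 ms = 4.8 ms.
End-to-end = 13.2 ms.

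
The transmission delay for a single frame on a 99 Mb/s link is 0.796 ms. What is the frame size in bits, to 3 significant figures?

L = R × t_tx = 99000000 b/s × 0.000796 s = 78804 bits.

78800 bits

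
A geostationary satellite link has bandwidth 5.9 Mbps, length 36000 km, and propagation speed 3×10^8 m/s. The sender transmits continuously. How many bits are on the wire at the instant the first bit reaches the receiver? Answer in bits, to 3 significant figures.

708000 bits

Propagation delay = 36000000 / 300000000 = 0.12 s.
BDP = R × t_prop = 5900000 × 0.12 = 708000 bits.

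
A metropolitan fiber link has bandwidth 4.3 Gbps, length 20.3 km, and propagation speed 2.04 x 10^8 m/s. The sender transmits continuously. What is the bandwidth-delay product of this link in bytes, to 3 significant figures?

53500 bytes

Propagation delay = 20300 / 204000000 = 9.95098e-05 s.
BDP = R × t_prop = 4300000000 × 9.95098e-05 = 427892 bits.
In bytes: 427892/8 = 53500 bytes.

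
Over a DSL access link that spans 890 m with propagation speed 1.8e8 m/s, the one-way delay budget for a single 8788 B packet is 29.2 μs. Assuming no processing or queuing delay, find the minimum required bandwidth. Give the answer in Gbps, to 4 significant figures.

2.898 Gbps

L = 70304 bits.
Propagation delay = 890 / 180000000 = 4.94444 μs.
Transmission budget = 29.2 − 4.94444 = 24.2556 μs.
R ≥ L / t_tx = 70304 bits / 2.42556e-05 s = 2.898 Gbps.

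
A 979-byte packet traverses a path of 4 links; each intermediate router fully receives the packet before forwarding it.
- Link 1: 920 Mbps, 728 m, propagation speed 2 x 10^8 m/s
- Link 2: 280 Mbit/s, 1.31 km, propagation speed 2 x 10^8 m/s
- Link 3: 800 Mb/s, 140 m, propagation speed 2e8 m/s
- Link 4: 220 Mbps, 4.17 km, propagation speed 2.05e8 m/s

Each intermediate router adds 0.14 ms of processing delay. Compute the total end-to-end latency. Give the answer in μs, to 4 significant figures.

L = 979 × 8 = 7832 bits.
Transmission delays (L/R per hop): 8.51304, 27.9714, 9.79, 35.6 μs; sum = 81.8745 μs.
Propagation delays (d/s per hop): 3.64, 6.55, 0.7, 20.3415 μs; sum = 31.2315 μs.
Processing at 3 router(s): 3 × 0.14 ms = 420 μs.
End-to-end = 533.1 μs.

533.1 μs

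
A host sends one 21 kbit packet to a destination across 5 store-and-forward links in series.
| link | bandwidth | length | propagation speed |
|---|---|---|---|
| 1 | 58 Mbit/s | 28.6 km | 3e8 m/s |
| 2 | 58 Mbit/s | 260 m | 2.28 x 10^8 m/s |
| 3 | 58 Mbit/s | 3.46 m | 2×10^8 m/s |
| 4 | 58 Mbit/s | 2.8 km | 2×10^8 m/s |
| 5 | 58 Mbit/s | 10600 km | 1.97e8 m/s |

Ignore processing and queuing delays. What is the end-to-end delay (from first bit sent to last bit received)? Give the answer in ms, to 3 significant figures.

55.7 ms

L = 21000 bits.
Transmission delay per hop = L/R = 21000/58000000 = 0.362069 ms; 5 hops → 1.81034 ms.
Propagation delays (d/s per hop): 0.0953333, 0.00114035, 1.73e-05, 0.014, 53.8071 ms; sum = 53.9176 ms.
End-to-end = 55.7 ms.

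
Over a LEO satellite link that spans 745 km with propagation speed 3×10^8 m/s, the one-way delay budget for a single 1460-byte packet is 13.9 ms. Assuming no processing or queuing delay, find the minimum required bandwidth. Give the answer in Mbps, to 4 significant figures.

1.023 Mbps

L = 11680 bits.
Propagation delay = 745000 / 300000000 = 2.48333 ms.
Transmission budget = 13.9 − 2.48333 = 11.4167 ms.
R ≥ L / t_tx = 11680 bits / 0.0114167 s = 1.023 Mbps.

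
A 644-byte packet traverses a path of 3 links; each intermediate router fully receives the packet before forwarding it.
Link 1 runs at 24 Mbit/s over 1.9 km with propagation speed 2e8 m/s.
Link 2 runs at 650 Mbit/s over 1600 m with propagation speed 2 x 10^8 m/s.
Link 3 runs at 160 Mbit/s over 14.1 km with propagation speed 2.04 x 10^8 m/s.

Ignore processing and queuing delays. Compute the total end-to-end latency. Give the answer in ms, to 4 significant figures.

0.3414 ms

L = 644 × 8 = 5152 bits.
Transmission delays (L/R per hop): 0.214667, 0.00792615, 0.0322 ms; sum = 0.254793 ms.
Propagation delays (d/s per hop): 0.0095, 0.008, 0.0691176 ms; sum = 0.0866176 ms.
End-to-end = 0.3414 ms.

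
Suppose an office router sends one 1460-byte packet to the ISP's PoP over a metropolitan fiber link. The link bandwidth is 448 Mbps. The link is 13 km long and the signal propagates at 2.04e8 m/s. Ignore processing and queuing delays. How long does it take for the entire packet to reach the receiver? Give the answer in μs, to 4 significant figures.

L = 1460 × 8 = 11680 bits.
Transmission delay = L/R = 11680 / 448000000 = 26.0714 μs.
Propagation delay = d/s = 13000 m / 204000000 m/s = 63.7255 μs.
Total = 89.80 μs.

89.80 μs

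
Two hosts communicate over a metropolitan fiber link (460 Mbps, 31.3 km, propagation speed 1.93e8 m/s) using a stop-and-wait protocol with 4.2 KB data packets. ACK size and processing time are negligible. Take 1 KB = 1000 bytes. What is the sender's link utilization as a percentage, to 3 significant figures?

18.4 %

t_tx = L/R = 33600/460000000 = 7.30435e-05 s.
t_prop = 31300/193000000 = 0.000162176 s; RTT = 0.000324352 s.
Cycle = t_tx + RTT = 0.000397396 s.
Utilization = t_tx / cycle = 7.30435e-05/0.000397396 = 18.4 %.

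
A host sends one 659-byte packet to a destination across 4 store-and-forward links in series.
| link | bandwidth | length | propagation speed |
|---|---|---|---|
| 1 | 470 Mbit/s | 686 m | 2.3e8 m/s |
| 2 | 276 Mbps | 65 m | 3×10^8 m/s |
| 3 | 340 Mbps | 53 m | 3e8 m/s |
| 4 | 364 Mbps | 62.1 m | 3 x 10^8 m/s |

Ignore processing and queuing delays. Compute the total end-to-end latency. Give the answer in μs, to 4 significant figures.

L = 659 × 8 = 5272 bits.
Transmission delays (L/R per hop): 11.217, 19.1014, 15.5059, 14.4835 μs; sum = 60.3079 μs.
Propagation delays (d/s per hop): 2.98261, 0.216667, 0.176667, 0.207 μs; sum = 3.58294 μs.
End-to-end = 63.89 μs.

63.89 μs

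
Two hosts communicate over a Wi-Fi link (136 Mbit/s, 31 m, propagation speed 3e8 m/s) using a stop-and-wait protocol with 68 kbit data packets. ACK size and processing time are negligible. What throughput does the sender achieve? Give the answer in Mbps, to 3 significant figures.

136 Mbps

t_tx = L/R = 68000/136000000 = 0.0005 s.
t_prop = 31/300000000 = 1.03333e-07 s; RTT = 2.06667e-07 s.
Cycle = t_tx + RTT = 0.000500207 s.
Throughput = L / cycle = 68000 / 0.000500207 = 136 Mbps.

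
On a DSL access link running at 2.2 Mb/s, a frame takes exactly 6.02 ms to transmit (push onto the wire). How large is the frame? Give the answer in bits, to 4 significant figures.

L = R × t_tx = 2200000 b/s × 0.00602 s = 13244 bits.

13240 bits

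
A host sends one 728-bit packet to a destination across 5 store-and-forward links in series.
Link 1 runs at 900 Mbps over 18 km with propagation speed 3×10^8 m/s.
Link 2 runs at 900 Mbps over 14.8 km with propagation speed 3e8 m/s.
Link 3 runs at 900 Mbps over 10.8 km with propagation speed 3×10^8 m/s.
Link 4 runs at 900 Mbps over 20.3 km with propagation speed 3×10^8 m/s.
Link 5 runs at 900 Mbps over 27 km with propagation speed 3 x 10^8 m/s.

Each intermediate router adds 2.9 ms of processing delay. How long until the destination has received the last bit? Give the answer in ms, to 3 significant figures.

11.9 ms

Transmission delay per hop = L/R = 728/900000000 = 0.000808889 ms; 5 hops → 0.00404444 ms.
Propagation delays (d/s per hop): 0.06, 0.0493333, 0.036, 0.0676667, 0.09 ms; sum = 0.303 ms.
Processing at 4 router(s): 4 × 2.9 ms = 11.6 ms.
End-to-end = 11.9 ms.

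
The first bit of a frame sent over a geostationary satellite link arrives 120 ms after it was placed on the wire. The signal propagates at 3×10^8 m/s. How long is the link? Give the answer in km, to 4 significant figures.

d = s × t_prop = 300000000 × 0.12 = 36000 km.

36000 km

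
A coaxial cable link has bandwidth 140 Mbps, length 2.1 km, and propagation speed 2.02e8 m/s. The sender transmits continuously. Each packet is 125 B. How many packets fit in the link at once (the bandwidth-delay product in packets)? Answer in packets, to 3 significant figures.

1.46 packets

Propagation delay = 2100 / 202000000 = 1.0396e-05 s.
BDP = R × t_prop = 140000000 × 1.0396e-05 = 1455.45 bits.
In packets of 1000 bits: 1.46 packets.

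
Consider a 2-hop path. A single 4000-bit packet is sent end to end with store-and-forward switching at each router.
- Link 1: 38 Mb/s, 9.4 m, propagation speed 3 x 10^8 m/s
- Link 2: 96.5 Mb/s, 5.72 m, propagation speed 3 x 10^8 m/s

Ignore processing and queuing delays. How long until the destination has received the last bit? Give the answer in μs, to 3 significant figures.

Transmission delays (L/R per hop): 105.263, 41.4508 μs; sum = 146.714 μs.
Propagation delays (d/s per hop): 0.0313333, 0.0190667 μs; sum = 0.0504 μs.
End-to-end = 147 μs.

147 μs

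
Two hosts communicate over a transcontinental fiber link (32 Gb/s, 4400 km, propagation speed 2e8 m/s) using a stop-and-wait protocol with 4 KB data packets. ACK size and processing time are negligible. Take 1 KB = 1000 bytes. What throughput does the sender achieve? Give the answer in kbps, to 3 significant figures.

727 kbps

t_tx = L/R = 32000/32000000000 = 1e-06 s.
t_prop = 4400000/200000000 = 0.022 s; RTT = 0.044 s.
Cycle = t_tx + RTT = 0.044001 s.
Throughput = L / cycle = 32000 / 0.044001 = 727 kbps.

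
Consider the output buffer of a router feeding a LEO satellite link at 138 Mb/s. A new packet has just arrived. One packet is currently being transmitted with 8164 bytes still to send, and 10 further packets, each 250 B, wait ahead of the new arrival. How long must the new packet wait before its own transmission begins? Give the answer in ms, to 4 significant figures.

0.6182 ms

Each queued packet: L/R = 2000/138000000 = 0.0144928 ms.
10 queued → 0.144928 ms.
Plus remaining 65312 bits of current packet: 0.473275 ms.
Queuing delay = 0.6182 ms.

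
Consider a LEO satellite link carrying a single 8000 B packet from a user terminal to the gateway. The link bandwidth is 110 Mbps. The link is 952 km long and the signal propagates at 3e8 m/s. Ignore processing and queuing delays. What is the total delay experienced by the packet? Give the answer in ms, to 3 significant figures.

3.76 ms

L = 8000 × 8 = 64000 bits.
Transmission delay = L/R = 64000 / 110000000 = 0.581818 ms.
Propagation delay = d/s = 952000 m / 300000000 m/s = 3.17333 ms.
Total = 3.76 ms.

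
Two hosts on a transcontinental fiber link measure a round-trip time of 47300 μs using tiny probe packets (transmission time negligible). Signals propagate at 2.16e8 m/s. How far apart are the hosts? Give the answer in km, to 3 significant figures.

5110 km

One-way propagation = RTT/2 = 23650 μs.
d = s × t = 216000000 × 0.02365 = 5110 km.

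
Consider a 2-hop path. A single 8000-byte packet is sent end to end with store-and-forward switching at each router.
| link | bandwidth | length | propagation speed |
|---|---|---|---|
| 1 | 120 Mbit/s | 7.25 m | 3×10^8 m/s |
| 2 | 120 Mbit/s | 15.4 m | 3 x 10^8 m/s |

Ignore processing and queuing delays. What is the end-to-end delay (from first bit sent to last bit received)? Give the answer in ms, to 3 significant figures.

1.07 ms

L = 8000 × 8 = 64000 bits.
Transmission delay per hop = L/R = 64000/120000000 = 0.533333 ms; 2 hops → 1.06667 ms.
Propagation delays (d/s per hop): 2.41667e-05, 5.13333e-05 ms; sum = 7.55e-05 ms.
End-to-end = 1.07 ms.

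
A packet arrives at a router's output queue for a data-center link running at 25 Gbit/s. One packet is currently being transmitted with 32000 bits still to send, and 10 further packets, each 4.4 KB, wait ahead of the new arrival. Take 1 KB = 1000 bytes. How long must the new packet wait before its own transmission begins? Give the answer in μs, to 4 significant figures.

15.36 μs

Each queued packet: L/R = 35200/25000000000 = 1.408 μs.
10 queued → 14.08 μs.
Plus remaining 32000 bits of current packet: 1.28 μs.
Queuing delay = 15.36 μs.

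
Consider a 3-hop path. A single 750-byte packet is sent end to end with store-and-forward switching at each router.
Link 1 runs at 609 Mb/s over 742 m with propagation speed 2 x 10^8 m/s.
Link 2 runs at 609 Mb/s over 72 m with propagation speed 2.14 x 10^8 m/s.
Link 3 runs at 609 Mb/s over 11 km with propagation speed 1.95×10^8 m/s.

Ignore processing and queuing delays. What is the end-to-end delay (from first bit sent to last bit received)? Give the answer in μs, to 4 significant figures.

L = 750 × 8 = 6000 bits.
Transmission delay per hop = L/R = 6000/609000000 = 9.85222 μs; 3 hops → 29.5567 μs.
Propagation delays (d/s per hop): 3.71, 0.336449, 56.4103 μs; sum = 60.4567 μs.
End-to-end = 90.01 μs.

90.01 μs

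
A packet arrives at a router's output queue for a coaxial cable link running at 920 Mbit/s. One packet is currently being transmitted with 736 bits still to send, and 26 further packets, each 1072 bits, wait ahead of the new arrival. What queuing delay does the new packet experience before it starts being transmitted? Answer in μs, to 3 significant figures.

31.1 μs

Each queued packet: L/R = 1072/920000000 = 1.16522 μs.
26 queued → 30.2957 μs.
Plus remaining 736 bits of current packet: 0.8 μs.
Queuing delay = 31.1 μs.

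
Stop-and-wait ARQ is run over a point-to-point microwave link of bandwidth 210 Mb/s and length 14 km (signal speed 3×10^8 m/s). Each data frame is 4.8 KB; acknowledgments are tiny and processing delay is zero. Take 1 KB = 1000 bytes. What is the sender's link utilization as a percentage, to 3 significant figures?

66.2 %

t_tx = L/R = 38400/210000000 = 0.000182857 s.
t_prop = 14000/300000000 = 4.66667e-05 s; RTT = 9.33333e-05 s.
Cycle = t_tx + RTT = 0.00027619 s.
Utilization = t_tx / cycle = 0.000182857/0.00027619 = 66.2 %.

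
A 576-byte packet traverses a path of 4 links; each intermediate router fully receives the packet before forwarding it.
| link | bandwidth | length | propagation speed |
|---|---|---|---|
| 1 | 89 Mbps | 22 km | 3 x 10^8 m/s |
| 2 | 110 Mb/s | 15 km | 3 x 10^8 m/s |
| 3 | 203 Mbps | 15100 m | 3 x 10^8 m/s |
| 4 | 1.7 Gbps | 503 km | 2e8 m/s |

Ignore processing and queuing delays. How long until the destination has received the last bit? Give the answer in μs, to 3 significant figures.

L = 576 × 8 = 4608 bits.
Transmission delays (L/R per hop): 51.7753, 41.8909, 22.6995, 2.71059 μs; sum = 119.076 μs.
Propagation delays (d/s per hop): 73.3333, 50, 50.3333, 2515 μs; sum = 2688.67 μs.
End-to-end = 2810 μs.

2810 μs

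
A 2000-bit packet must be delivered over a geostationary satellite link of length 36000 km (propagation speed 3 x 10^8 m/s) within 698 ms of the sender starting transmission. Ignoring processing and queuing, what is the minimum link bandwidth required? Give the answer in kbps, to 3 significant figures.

3.46 kbps

Propagation delay = 36000000 / 300000000 = 120 ms.
Transmission budget = 698 − 120 = 578 ms.
R ≥ L / t_tx = 2000 bits / 0.578 s = 3.46 kbps.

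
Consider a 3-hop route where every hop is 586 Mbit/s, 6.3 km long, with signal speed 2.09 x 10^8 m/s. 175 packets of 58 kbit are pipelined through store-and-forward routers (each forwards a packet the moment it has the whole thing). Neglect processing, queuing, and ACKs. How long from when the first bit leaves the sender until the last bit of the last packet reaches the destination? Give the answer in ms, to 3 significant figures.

Per-hop transmission t_tx = L/R = 58000/586000000 = 0.0989761 ms.
Per-hop propagation t_prop = 6300/209000000 = 0.0301435 ms.
Pipeline fill: first packet needs 3·t_tx to clear all hops; remaining 174 packets each add one t_tx.
Total = (3+175-1)·t_tx + 3·t_prop = 177·0.0989761 + 3·0.0301435 = 17.6 ms.

17.6 ms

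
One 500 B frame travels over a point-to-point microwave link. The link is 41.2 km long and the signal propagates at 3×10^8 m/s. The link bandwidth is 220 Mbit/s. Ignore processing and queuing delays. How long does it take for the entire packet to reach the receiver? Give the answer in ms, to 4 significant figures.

L = 500 × 8 = 4000 bits.
Transmission delay = L/R = 4000 / 220000000 = 0.0181818 ms.
Propagation delay = d/s = 41200 m / 300000000 m/s = 0.137333 ms.
Total = 0.1555 ms.

0.1555 ms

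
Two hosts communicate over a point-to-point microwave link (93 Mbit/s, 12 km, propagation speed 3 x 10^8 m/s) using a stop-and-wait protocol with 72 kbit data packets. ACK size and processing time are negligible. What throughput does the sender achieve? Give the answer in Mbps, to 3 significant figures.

84.3 Mbps

t_tx = L/R = 72000/93000000 = 0.000774194 s.
t_prop = 12000/300000000 = 4e-05 s; RTT = 8e-05 s.
Cycle = t_tx + RTT = 0.000854194 s.
Throughput = L / cycle = 72000 / 0.000854194 = 84.3 Mbps.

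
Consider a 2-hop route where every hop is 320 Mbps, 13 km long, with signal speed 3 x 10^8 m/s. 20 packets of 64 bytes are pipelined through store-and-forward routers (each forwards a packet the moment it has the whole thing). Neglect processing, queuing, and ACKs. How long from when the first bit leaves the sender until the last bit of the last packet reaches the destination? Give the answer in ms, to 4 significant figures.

0.1203 ms

Per-hop transmission t_tx = L/R = 512/320000000 = 0.0016 ms.
Per-hop propagation t_prop = 13000/300000000 = 0.0433333 ms.
Pipeline fill: first packet needs 2·t_tx to clear all hops; remaining 19 packets each add one t_tx.
Total = (2+20-1)·t_tx + 2·t_prop = 21·0.0016 + 2·0.0433333 = 0.1203 ms.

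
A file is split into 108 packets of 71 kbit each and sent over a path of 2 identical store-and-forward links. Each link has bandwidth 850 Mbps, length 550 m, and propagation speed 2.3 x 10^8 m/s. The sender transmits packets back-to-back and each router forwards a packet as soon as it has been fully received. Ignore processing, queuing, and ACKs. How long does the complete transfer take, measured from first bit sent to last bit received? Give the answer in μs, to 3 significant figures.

9110 μs

Per-hop transmission t_tx = L/R = 71000/850000000 = 83.5294 μs.
Per-hop propagation t_prop = 550/2.3e+08 = 2.3913 μs.
Pipeline fill: first packet needs 2·t_tx to clear all hops; remaining 107 packets each add one t_tx.
Total = (2+108-1)·t_tx + 2·t_prop = 109·83.5294 + 2·2.3913 = 9110 μs.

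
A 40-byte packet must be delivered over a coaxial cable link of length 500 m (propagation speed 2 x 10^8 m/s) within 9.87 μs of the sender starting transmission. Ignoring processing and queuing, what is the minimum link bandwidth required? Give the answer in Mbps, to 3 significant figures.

43.4 Mbps

L = 320 bits.
Propagation delay = 500 / 200000000 = 2.5 μs.
Transmission budget = 9.87 − 2.5 = 7.37 μs.
R ≥ L / t_tx = 320 bits / 7.37e-06 s = 43.4 Mbps.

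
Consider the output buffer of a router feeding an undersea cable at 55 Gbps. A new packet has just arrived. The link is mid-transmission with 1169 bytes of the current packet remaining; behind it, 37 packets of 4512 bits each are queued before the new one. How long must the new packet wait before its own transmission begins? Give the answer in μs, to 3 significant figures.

Each queued packet: L/R = 4512/55000000000 = 0.0820364 μs.
37 queued → 3.03535 μs.
Plus remaining 9352 bits of current packet: 0.170036 μs.
Queuing delay = 3.21 μs.

3.21 μs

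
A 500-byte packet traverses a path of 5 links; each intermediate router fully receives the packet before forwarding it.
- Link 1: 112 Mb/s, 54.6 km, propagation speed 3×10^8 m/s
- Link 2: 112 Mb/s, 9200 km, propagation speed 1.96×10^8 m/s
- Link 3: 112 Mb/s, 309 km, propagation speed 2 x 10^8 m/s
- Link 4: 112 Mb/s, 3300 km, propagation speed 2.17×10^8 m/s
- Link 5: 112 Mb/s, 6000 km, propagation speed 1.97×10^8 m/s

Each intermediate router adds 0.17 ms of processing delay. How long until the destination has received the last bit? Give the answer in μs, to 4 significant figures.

L = 500 × 8 = 4000 bits.
Transmission delay per hop = L/R = 4000/112000000 = 35.7143 μs; 5 hops → 178.571 μs.
Propagation delays (d/s per hop): 182, 46938.8, 1545, 15207.4, 30456.9 μs; sum = 94330 μs.
Processing at 4 router(s): 4 × 0.17 ms = 680 μs.
End-to-end = 95190 μs.

95190 μs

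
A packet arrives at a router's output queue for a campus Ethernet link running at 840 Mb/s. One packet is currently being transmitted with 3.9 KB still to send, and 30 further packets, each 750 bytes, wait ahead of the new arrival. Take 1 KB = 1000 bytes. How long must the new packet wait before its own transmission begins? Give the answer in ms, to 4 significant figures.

Each queued packet: L/R = 6000/840000000 = 0.00714286 ms.
30 queued → 0.214286 ms.
Plus remaining 31200 bits of current packet: 0.0371429 ms.
Queuing delay = 0.2514 ms.

0.2514 ms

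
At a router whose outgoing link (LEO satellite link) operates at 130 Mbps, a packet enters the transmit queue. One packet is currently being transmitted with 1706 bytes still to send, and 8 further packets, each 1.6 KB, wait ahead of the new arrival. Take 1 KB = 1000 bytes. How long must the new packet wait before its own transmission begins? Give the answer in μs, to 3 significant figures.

Each queued packet: L/R = 12800/130000000 = 98.4615 μs.
8 queued → 787.692 μs.
Plus remaining 13648 bits of current packet: 104.985 μs.
Queuing delay = 893 μs.

893 μs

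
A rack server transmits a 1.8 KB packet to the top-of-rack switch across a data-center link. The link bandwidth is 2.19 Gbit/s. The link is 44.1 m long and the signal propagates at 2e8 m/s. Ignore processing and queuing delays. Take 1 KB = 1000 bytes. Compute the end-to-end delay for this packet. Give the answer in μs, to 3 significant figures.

L = 14400 bits.
Transmission delay = L/R = 14400 / 2190000000 = 6.57534 μs.
Propagation delay = d/s = 44.1 m / 200000000 m/s = 0.2205 μs.
Total = 6.80 μs.

6.80 μs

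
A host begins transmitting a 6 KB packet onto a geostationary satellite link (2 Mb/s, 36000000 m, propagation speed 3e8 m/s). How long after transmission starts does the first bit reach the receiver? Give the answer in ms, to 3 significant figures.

First bit experiences only propagation delay: d/s = 36000000/300000000 = 120 ms.

120 ms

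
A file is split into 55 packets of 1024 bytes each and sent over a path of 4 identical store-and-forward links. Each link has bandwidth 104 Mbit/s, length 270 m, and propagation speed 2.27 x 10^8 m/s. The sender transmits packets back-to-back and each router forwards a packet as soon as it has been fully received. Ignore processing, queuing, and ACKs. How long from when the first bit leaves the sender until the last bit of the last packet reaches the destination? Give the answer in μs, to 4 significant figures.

4573 μs

Per-hop transmission t_tx = L/R = 8192/104000000 = 78.7692 μs.
Per-hop propagation t_prop = 270/227000000 = 1.18943 μs.
Pipeline fill: first packet needs 4·t_tx to clear all hops; remaining 54 packets each add one t_tx.
Total = (4+55-1)·t_tx + 4·t_prop = 58·78.7692 + 4·1.18943 = 4573 μs.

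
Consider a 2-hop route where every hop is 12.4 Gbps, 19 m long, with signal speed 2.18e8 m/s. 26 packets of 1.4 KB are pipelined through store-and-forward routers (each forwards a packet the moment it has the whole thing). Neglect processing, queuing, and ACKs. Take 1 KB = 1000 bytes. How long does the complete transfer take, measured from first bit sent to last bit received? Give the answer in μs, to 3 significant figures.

24.6 μs

Per-hop transmission t_tx = L/R = 11200/12400000000 = 0.903226 μs.
Per-hop propagation t_prop = 19/2.18e+08 = 0.087156 μs.
Pipeline fill: first packet needs 2·t_tx to clear all hops; remaining 25 packets each add one t_tx.
Total = (2+26-1)·t_tx + 2·t_prop = 27·0.903226 + 2·0.087156 = 24.6 μs.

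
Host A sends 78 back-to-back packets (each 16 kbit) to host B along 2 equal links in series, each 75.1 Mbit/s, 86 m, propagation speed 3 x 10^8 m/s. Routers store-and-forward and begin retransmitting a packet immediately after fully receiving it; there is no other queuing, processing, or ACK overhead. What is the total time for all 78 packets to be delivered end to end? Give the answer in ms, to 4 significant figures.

Per-hop transmission t_tx = L/R = 16000/75100000 = 0.213049 ms.
Per-hop propagation t_prop = 86/300000000 = 0.000286667 ms.
Pipeline fill: first packet needs 2·t_tx to clear all hops; remaining 77 packets each add one t_tx.
Total = (2+78-1)·t_tx + 2·t_prop = 79·0.213049 + 2·0.000286667 = 16.83 ms.

16.83 ms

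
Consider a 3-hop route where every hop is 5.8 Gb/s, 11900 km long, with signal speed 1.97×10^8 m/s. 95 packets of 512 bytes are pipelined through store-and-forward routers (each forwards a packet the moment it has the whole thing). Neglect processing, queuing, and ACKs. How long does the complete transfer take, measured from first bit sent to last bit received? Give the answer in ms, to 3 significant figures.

181 ms

Per-hop transmission t_tx = L/R = 4096/5800000000 = 0.000706207 ms.
Per-hop propagation t_prop = 11900000/197000000 = 60.4061 ms.
Pipeline fill: first packet needs 3·t_tx to clear all hops; remaining 94 packets each add one t_tx.
Total = (3+95-1)·t_tx + 3·t_prop = 97·0.000706207 + 3·60.4061 = 181 ms.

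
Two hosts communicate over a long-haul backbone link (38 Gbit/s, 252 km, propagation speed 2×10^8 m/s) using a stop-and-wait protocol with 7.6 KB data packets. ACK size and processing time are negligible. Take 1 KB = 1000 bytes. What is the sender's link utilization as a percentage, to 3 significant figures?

0.0635 %

t_tx = L/R = 60800/38000000000 = 1.6e-06 s.
t_prop = 252000/200000000 = 0.00126 s; RTT = 0.00252 s.
Cycle = t_tx + RTT = 0.0025216 s.
Utilization = t_tx / cycle = 1.6e-06/0.0025216 = 0.0635 %.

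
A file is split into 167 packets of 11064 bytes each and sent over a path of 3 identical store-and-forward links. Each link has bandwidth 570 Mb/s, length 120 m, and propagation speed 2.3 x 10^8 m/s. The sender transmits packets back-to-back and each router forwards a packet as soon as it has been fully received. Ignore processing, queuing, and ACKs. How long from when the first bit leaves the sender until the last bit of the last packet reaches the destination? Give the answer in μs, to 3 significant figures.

Per-hop transmission t_tx = L/R = 88512/570000000 = 155.284 μs.
Per-hop propagation t_prop = 120/2.3e+08 = 0.521739 μs.
Pipeline fill: first packet needs 3·t_tx to clear all hops; remaining 166 packets each add one t_tx.
Total = (3+167-1)·t_tx + 3·t_prop = 169·155.284 + 3·0.521739 = 26200 μs.

26200 μs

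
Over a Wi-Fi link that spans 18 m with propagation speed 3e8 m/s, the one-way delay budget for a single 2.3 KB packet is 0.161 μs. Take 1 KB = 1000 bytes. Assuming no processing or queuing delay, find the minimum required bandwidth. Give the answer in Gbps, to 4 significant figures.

182.2 Gbps

L = 18400 bits.
Propagation delay = 18 / 300000000 = 0.06 μs.
Transmission budget = 0.161 − 0.06 = 0.101 μs.
R ≥ L / t_tx = 18400 bits / 1.01e-07 s = 182.2 Gbps.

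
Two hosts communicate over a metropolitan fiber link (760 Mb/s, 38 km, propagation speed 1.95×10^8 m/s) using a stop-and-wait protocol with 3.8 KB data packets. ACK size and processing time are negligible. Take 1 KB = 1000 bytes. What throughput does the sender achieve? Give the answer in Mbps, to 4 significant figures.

t_tx = L/R = 30400/760000000 = 4e-05 s.
t_prop = 38000/195000000 = 0.000194872 s; RTT = 0.000389744 s.
Cycle = t_tx + RTT = 0.000429744 s.
Throughput = L / cycle = 30400 / 0.000429744 = 70.74 Mbps.

70.74 Mbps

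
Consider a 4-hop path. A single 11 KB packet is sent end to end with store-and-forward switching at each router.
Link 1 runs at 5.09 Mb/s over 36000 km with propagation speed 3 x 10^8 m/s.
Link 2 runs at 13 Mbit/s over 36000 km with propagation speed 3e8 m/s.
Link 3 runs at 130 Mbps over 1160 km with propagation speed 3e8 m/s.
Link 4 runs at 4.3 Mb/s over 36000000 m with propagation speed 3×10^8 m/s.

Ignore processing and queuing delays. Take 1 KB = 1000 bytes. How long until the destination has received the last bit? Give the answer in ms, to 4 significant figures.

409.1 ms

L = 88000 bits.
Transmission delays (L/R per hop): 17.2888, 6.76923, 0.676923, 20.4651 ms; sum = 45.2001 ms.
Propagation delays (d/s per hop): 120, 120, 3.86667, 120 ms; sum = 363.867 ms.
End-to-end = 409.1 ms.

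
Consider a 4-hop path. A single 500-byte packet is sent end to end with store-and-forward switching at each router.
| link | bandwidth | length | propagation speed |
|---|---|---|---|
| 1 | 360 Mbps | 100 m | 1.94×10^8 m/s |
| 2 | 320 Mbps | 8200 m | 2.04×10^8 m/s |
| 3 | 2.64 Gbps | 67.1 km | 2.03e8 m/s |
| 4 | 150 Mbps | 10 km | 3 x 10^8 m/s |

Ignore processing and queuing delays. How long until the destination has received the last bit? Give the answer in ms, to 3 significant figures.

L = 500 × 8 = 4000 bits.
Transmission delays (L/R per hop): 0.0111111, 0.0125, 0.00151515, 0.0266667 ms; sum = 0.0517929 ms.
Propagation delays (d/s per hop): 0.000515464, 0.0401961, 0.330542, 0.0333333 ms; sum = 0.404587 ms.
End-to-end = 0.456 ms.

0.456 ms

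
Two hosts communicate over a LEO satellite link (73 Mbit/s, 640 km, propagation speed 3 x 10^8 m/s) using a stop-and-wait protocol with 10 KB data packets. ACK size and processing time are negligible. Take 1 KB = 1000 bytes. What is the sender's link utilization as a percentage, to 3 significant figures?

20.4 %

t_tx = L/R = 80000/73000000 = 0.00109589 s.
t_prop = 640000/300000000 = 0.00213333 s; RTT = 0.00426667 s.
Cycle = t_tx + RTT = 0.00536256 s.
Utilization = t_tx / cycle = 0.00109589/0.00536256 = 20.4 %.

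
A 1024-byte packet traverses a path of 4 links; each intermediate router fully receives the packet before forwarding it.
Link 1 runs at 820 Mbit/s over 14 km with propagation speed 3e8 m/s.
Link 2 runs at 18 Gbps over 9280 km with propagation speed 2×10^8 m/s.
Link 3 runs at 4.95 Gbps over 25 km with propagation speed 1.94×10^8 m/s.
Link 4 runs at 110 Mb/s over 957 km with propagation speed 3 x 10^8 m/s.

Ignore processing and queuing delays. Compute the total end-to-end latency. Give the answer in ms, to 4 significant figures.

49.85 ms

L = 1024 × 8 = 8192 bits.
Transmission delays (L/R per hop): 0.00999024, 0.000455111, 0.00165495, 0.0744727 ms; sum = 0.086573 ms.
Propagation delays (d/s per hop): 0.0466667, 46.4, 0.128866, 3.19 ms; sum = 49.7655 ms.
End-to-end = 49.85 ms.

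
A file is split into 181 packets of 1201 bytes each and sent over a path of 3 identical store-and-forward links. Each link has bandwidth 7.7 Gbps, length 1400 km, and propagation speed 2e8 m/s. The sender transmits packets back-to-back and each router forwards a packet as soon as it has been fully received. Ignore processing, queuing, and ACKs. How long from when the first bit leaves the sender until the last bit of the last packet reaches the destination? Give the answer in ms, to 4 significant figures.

Per-hop transmission t_tx = L/R = 9608/7700000000 = 0.00124779 ms.
Per-hop propagation t_prop = 1400000/200000000 = 7 ms.
Pipeline fill: first packet needs 3·t_tx to clear all hops; remaining 180 packets each add one t_tx.
Total = (3+181-1)·t_tx + 3·t_prop = 183·0.00124779 + 3·7 = 21.23 ms.

21.23 ms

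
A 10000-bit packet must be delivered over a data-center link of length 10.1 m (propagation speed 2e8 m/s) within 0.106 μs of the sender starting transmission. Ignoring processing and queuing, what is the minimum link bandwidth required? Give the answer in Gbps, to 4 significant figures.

Propagation delay = 10.1 / 200000000 = 0.0505 μs.
Transmission budget = 0.106 − 0.0505 = 0.0555 μs.
R ≥ L / t_tx = 10000 bits / 5.55e-08 s = 180.2 Gbps.

180.2 Gbps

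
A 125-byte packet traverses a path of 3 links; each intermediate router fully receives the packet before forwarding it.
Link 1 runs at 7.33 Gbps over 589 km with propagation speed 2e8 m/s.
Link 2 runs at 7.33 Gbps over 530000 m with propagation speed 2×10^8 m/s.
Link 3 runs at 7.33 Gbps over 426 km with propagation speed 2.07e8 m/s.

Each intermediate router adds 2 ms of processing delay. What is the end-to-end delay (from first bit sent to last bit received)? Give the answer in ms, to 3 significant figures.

L = 125 × 8 = 1000 bits.
Transmission delay per hop = L/R = 1000/7330000000 = 0.000136426 ms; 3 hops → 0.000409277 ms.
Propagation delays (d/s per hop): 2.945, 2.65, 2.05797 ms; sum = 7.65297 ms.
Processing at 2 router(s): 2 × 2 ms = 4 ms.
End-to-end = 11.7 ms.

11.7 ms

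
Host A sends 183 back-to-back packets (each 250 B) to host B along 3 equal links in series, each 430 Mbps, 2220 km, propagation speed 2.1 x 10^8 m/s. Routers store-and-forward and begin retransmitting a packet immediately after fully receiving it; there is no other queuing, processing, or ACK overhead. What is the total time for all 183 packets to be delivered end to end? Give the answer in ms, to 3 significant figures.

Per-hop transmission t_tx = L/R = 2000/430000000 = 0.00465116 ms.
Per-hop propagation t_prop = 2220000/210000000 = 10.5714 ms.
Pipeline fill: first packet needs 3·t_tx to clear all hops; remaining 182 packets each add one t_tx.
Total = (3+183-1)·t_tx + 3·t_prop = 185·0.00465116 + 3·10.5714 = 32.6 ms.

32.6 ms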